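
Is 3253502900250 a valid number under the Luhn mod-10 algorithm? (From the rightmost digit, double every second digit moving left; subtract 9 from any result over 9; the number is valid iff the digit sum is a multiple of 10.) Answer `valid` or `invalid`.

invalid

From the right, keep odd positions and double even positions (subtract 9 from any doubled value over 9):
  doubled (positions 2,4,...): 1 0 9 0 6 4 → sum 20
  kept (positions 1,3,...): 0 2 0 2 5 5 3 → sum 17
Total = 37.
37 mod 10 = 7, so the number is invalid.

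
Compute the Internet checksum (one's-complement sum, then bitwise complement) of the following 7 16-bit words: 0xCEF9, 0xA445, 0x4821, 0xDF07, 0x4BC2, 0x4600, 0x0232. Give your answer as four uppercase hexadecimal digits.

D1A2

One's-complement addition (fold any carry out of bit 15 back into bit 0):
  0xCEF9 + 0xA445 = 0x1733E → wrap carry → 0x733F
  0x733F + 0x4821 = 0x0BB60
  0xBB60 + 0xDF07 = 0x19A67 → wrap carry → 0x9A68
  0x9A68 + 0x4BC2 = 0x0E62A
  0xE62A + 0x4600 = 0x12C2A → wrap carry → 0x2C2B
  0x2C2B + 0x0232 = 0x02E5D
One's-complement sum = 0x2E5D.
Checksum = ~0x2E5D & 0xFFFF = 0xD1A2.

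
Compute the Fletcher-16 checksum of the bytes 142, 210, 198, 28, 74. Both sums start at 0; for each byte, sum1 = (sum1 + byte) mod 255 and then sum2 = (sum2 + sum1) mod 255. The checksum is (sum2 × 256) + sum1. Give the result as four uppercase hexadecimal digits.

EA8E

Running sums (mod 255):
  after byte 0 (142): sum1=142, sum2=142
  after byte 1 (210): sum1=97, sum2=239
  after byte 2 (198): sum1=40, sum2=24
  after byte 3 (28): sum1=68, sum2=92
  after byte 4 (74): sum1=142, sum2=234
Checksum = sum2·256 + sum1 = 234·256 + 142 = 60046 = 0xEA8E.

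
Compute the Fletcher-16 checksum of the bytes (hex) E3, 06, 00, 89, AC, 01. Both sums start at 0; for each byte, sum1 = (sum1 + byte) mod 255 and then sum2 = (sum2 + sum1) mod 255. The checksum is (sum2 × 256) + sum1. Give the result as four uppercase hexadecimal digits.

6C21

Running sums (mod 255):
  after byte 0 (E3): sum1=227, sum2=227
  after byte 1 (06): sum1=233, sum2=205
  after byte 2 (00): sum1=233, sum2=183
  after byte 3 (89): sum1=115, sum2=43
  after byte 4 (AC): sum1=32, sum2=75
  after byte 5 (01): sum1=33, sum2=108
Checksum = sum2·256 + sum1 = 108·256 + 33 = 27681 = 0x6C21.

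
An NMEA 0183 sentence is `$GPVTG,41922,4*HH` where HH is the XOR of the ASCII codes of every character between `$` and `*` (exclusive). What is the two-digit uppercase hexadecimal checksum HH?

5A

XOR the ASCII codes of the payload characters:
  'G' = 0x47 → acc = 0x47
  'P' = 0x50 → acc = 0x17
  'V' = 0x56 → acc = 0x41
  'T' = 0x54 → acc = 0x15
  'G' = 0x47 → acc = 0x52
  ',' = 0x2C → acc = 0x7E
  '4' = 0x34 → acc = 0x4A
  '1' = 0x31 → acc = 0x7B
  '9' = 0x39 → acc = 0x42
  '2' = 0x32 → acc = 0x70
  '2' = 0x32 → acc = 0x42
  ',' = 0x2C → acc = 0x6E
  '4' = 0x34 → acc = 0x5A
Checksum = 0x5A.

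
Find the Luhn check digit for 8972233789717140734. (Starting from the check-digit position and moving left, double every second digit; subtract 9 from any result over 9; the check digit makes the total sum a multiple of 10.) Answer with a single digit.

Partial digits right→left: 4 3 7 0 4 1 7 1 7 9 8 7 3 3 2 2 7 9 8
Double every second digit counting from the check-digit position (so the 1st, 3rd, 5th, ... of the partial from the right).
  doubled (with −9 where >9): 8 5 8 5 5 7 6 4 5 7 → sum 60
  kept as-is: 3 0 1 1 9 7 3 2 9 → sum 35
Total = 60 + 35 = 95.
Check digit = (10 − (95 mod 10)) mod 10 = 5.

5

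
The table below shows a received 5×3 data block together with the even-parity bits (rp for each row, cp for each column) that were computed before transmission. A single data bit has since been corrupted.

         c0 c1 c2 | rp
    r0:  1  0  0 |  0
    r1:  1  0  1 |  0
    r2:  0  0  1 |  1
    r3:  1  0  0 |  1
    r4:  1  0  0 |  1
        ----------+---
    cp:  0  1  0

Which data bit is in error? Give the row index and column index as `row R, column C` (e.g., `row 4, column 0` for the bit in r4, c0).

row 0, column 1

Recompute each row's even parity and compare to rp:
  r0: data parity 1, sent rp 0 → mismatch
  r1: data parity 0, sent rp 0 → ok
  r2: data parity 1, sent rp 1 → ok
  r3: data parity 1, sent rp 1 → ok
  r4: data parity 1, sent rp 1 → ok
Recompute each column's even parity and compare to cp:
  c0: data parity 0, sent cp 0 → ok
  c1: data parity 0, sent cp 1 → mismatch
  c2: data parity 0, sent cp 0 → ok
Exactly one row (r0) and one column (c1) fail → the flipped bit is at their intersection.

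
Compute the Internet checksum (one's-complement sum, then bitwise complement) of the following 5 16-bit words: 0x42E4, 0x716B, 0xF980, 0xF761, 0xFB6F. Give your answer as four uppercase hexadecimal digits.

One's-complement addition (fold any carry out of bit 15 back into bit 0):
  0x42E4 + 0x716B = 0x0B44F
  0xB44F + 0xF980 = 0x1ADCF → wrap carry → 0xADD0
  0xADD0 + 0xF761 = 0x1A531 → wrap carry → 0xA532
  0xA532 + 0xFB6F = 0x1A0A1 → wrap carry → 0xA0A2
One's-complement sum = 0xA0A2.
Checksum = ~0xA0A2 & 0xFFFF = 0x5F5D.

5F5D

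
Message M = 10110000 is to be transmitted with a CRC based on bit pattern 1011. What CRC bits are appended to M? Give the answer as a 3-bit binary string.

Append 3 zeros: 10110000000. Divide by 1011 (XOR where the leading bit is 1):
  pos 0: 1011 XOR 1011 = 0000
Remainder (last 3 bits) = 000. This is the CRC / FCS.

000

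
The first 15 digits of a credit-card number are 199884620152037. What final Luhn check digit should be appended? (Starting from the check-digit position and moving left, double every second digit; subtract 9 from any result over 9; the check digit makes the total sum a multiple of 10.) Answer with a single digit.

4

Partial digits right→left: 7 3 0 2 5 1 0 2 6 4 8 8 9 9 1
Double every second digit counting from the check-digit position (so the 1st, 3rd, 5th, ... of the partial from the right).
  doubled (with −9 where >9): 5 0 1 0 3 7 9 2 → sum 27
  kept as-is: 3 2 1 2 4 8 9 → sum 29
Total = 27 + 29 = 56.
Check digit = (10 − (56 mod 10)) mod 10 = 4.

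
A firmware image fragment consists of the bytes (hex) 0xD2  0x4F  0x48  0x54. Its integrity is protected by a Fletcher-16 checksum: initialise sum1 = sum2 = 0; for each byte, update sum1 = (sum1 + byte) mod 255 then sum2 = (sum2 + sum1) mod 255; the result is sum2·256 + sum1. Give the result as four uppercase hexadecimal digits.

1EBE

Running sums (mod 255):
  after byte 0 (0xD2): sum1=210, sum2=210
  after byte 1 (0x4F): sum1=34, sum2=244
  after byte 2 (0x48): sum1=106, sum2=95
  after byte 3 (0x54): sum1=190, sum2=30
Checksum = sum2·256 + sum1 = 30·256 + 190 = 7870 = 0x1EBE.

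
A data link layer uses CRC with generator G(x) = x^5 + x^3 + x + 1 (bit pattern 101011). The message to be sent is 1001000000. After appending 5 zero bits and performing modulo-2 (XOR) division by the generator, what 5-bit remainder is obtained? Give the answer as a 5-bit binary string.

Append 5 zeros: 100100000000000. Divide by 101011 (XOR where the leading bit is 1):
  pos 0: 100100 XOR 101011 = 001111
  pos 2: 111100 XOR 101011 = 010111
  pos 3: 101110 XOR 101011 = 000101
  pos 6: 101000 XOR 101011 = 000011
Remainder (last 5 bits) = 11000. This is the CRC / FCS.

11000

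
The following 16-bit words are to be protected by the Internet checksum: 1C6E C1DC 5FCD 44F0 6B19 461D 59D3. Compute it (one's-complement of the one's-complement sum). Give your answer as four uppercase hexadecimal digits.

One's-complement addition (fold any carry out of bit 15 back into bit 0):
  0x1C6E + 0xC1DC = 0x0DE4A
  0xDE4A + 0x5FCD = 0x13E17 → wrap carry → 0x3E18
  0x3E18 + 0x44F0 = 0x08308
  0x8308 + 0x6B19 = 0x0EE21
  0xEE21 + 0x461D = 0x1343E → wrap carry → 0x343F
  0x343F + 0x59D3 = 0x08E12
One's-complement sum = 0x8E12.
Checksum = ~0x8E12 & 0xFFFF = 0x71ED.

71ED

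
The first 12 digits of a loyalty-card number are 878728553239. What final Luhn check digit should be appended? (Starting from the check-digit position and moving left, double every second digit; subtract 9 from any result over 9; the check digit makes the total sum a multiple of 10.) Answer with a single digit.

0

Partial digits right→left: 9 3 2 3 5 5 8 2 7 8 7 8
Double every second digit counting from the check-digit position (so the 1st, 3rd, 5th, ... of the partial from the right).
  doubled (with −9 where >9): 9 4 1 7 5 5 → sum 31
  kept as-is: 3 3 5 2 8 8 → sum 29
Total = 31 + 29 = 60.
Check digit = (10 − (60 mod 10)) mod 10 = 0.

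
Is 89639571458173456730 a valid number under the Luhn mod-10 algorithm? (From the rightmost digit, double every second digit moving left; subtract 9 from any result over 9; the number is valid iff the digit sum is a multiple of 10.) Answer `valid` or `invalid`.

From the right, keep odd positions and double even positions (subtract 9 from any doubled value over 9):
  doubled (positions 2,4,...): 6 3 8 5 7 8 5 9 3 7 → sum 61
  kept (positions 1,3,...): 0 7 5 3 1 5 1 5 3 9 → sum 39
Total = 100.
100 mod 10 = 0, so the number is valid.

valid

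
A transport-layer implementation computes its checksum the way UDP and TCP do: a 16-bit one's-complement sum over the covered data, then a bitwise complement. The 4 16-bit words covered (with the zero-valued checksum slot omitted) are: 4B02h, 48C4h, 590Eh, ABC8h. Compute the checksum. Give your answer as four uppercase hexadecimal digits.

6762

One's-complement addition (fold any carry out of bit 15 back into bit 0):
  0x4B02 + 0x48C4 = 0x093C6
  0x93C6 + 0x590E = 0x0ECD4
  0xECD4 + 0xABC8 = 0x1989C → wrap carry → 0x989D
One's-complement sum = 0x989D.
Checksum = ~0x989D & 0xFFFF = 0x6762.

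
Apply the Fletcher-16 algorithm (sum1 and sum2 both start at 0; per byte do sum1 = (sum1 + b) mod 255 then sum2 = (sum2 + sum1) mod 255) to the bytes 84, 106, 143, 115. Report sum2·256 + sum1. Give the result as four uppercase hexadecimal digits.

Running sums (mod 255):
  after byte 0 (84): sum1=84, sum2=84
  after byte 1 (106): sum1=190, sum2=19
  after byte 2 (143): sum1=78, sum2=97
  after byte 3 (115): sum1=193, sum2=35
Checksum = sum2·256 + sum1 = 35·256 + 193 = 9153 = 0x23C1.

23C1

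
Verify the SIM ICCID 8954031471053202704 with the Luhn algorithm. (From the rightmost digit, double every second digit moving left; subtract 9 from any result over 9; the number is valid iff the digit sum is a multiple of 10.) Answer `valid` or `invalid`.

From the right, keep odd positions and double even positions (subtract 9 from any doubled value over 9):
  doubled (positions 2,4,...): 0 4 4 1 2 8 6 8 9 → sum 42
  kept (positions 1,3,...): 4 7 0 3 0 7 1 0 5 8 → sum 35
Total = 77.
77 mod 10 = 7, so the number is invalid.

invalid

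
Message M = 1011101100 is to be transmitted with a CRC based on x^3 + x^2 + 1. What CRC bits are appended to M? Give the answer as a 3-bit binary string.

Append 3 zeros: 1011101100000. Divide by 1101 (XOR where the leading bit is 1):
  pos 0: 1011 XOR 1101 = 0110
  pos 1: 1101 XOR 1101 = 0000
  pos 6: 1100 XOR 1101 = 0001
  pos 9: 1000 XOR 1101 = 0101
Remainder (last 3 bits) = 101. This is the CRC / FCS.

101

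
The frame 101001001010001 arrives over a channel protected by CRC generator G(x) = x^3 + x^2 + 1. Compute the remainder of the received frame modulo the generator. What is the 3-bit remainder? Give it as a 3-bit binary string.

110

Modulo-2 division of 101001001010001 by 1101:
  pos 0: 1010 XOR 1101 = 0111
  pos 1: 1110 XOR 1101 = 0011
  pos 3: 1110 XOR 1101 = 0011
  pos 5: 1101 XOR 1101 = 0000
  pos 10: 1000 XOR 1101 = 0101
  pos 11: 1011 XOR 1101 = 0110
Remainder = 110 (nonzero — an error is detected).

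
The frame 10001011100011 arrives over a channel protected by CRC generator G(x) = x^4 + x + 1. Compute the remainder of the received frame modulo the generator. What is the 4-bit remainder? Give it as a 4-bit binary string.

0101

Modulo-2 division of 10001011100011 by 10011:
  pos 0: 10001 XOR 10011 = 00010
  pos 3: 10011 XOR 10011 = 00000
  pos 8: 10001 XOR 10011 = 00010
Remainder = 0101 (nonzero — an error is detected).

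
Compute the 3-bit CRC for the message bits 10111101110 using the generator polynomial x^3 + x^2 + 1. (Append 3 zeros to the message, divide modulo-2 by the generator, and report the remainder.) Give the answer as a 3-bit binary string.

000

Append 3 zeros: 10111101110000. Divide by 1101 (XOR where the leading bit is 1):
  pos 0: 1011 XOR 1101 = 0110
  pos 1: 1101 XOR 1101 = 0000
  pos 5: 1011 XOR 1101 = 0110
  pos 6: 1101 XOR 1101 = 0000
Remainder (last 3 bits) = 000. This is the CRC / FCS.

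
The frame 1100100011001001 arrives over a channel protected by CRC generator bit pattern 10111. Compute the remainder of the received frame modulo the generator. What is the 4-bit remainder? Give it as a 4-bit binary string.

Modulo-2 division of 1100100011001001 by 10111:
  pos 0: 11001 XOR 10111 = 01110
  pos 1: 11100 XOR 10111 = 01011
  pos 2: 10110 XOR 10111 = 00001
  pos 6: 10110 XOR 10111 = 00001
  pos 10: 10100 XOR 10111 = 00011
Remainder = 0111 (nonzero — an error is detected).

0111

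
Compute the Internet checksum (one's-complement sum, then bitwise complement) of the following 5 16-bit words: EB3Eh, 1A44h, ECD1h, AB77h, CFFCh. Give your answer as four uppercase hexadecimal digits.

9236

One's-complement addition (fold any carry out of bit 15 back into bit 0):
  0xEB3E + 0x1A44 = 0x10582 → wrap carry → 0x0583
  0x0583 + 0xECD1 = 0x0F254
  0xF254 + 0xAB77 = 0x19DCB → wrap carry → 0x9DCC
  0x9DCC + 0xCFFC = 0x16DC8 → wrap carry → 0x6DC9
One's-complement sum = 0x6DC9.
Checksum = ~0x6DC9 & 0xFFFF = 0x9236.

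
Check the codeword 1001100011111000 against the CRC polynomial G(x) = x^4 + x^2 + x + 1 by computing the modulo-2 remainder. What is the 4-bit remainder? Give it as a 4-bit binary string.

Modulo-2 division of 1001100011111000 by 10111:
  pos 0: 10011 XOR 10111 = 00100
  pos 2: 10000 XOR 10111 = 00111
  pos 4: 11101 XOR 10111 = 01010
  pos 5: 10101 XOR 10111 = 00010
  pos 8: 10111 XOR 10111 = 00000
Remainder = 0000 (zero — the frame passes the CRC check).

0000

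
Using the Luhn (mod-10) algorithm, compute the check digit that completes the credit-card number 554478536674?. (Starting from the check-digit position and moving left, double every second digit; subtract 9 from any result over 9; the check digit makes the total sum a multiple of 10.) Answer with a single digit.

3

Partial digits right→left: 4 7 6 6 3 5 8 7 4 4 5 5
Double every second digit counting from the check-digit position (so the 1st, 3rd, 5th, ... of the partial from the right).
  doubled (with −9 where >9): 8 3 6 7 8 1 → sum 33
  kept as-is: 7 6 5 7 4 5 → sum 34
Total = 33 + 34 = 67.
Check digit = (10 − (67 mod 10)) mod 10 = 3.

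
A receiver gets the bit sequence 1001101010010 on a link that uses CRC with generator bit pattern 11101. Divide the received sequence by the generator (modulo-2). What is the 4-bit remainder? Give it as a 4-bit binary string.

Modulo-2 division of 1001101010010 by 11101:
  pos 0: 10011 XOR 11101 = 01110
  pos 1: 11100 XOR 11101 = 00001
  pos 5: 11010 XOR 11101 = 00111
  pos 7: 11101 XOR 11101 = 00000
Remainder = 0000 (zero — the frame passes the CRC check).

0000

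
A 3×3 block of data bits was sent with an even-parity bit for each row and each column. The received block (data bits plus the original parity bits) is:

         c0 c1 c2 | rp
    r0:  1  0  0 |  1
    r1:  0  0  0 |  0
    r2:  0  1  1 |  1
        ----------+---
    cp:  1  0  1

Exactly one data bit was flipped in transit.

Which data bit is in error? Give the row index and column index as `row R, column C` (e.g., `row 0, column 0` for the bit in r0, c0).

Recompute each row's even parity and compare to rp:
  r0: data parity 1, sent rp 1 → ok
  r1: data parity 0, sent rp 0 → ok
  r2: data parity 0, sent rp 1 → mismatch
Recompute each column's even parity and compare to cp:
  c0: data parity 1, sent cp 1 → ok
  c1: data parity 1, sent cp 0 → mismatch
  c2: data parity 1, sent cp 1 → ok
Exactly one row (r2) and one column (c1) fail → the flipped bit is at their intersection.

row 2, column 1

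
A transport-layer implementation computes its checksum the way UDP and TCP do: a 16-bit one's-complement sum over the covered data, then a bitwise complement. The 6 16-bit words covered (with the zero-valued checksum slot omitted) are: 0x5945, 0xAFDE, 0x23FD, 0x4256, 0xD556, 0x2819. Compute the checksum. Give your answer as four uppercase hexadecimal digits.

9318

One's-complement addition (fold any carry out of bit 15 back into bit 0):
  0x5945 + 0xAFDE = 0x10923 → wrap carry → 0x0924
  0x0924 + 0x23FD = 0x02D21
  0x2D21 + 0x4256 = 0x06F77
  0x6F77 + 0xD556 = 0x144CD → wrap carry → 0x44CE
  0x44CE + 0x2819 = 0x06CE7
One's-complement sum = 0x6CE7.
Checksum = ~0x6CE7 & 0xFFFF = 0x9318.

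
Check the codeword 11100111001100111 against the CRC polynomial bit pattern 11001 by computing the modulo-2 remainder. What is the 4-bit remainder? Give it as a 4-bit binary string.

Modulo-2 division of 11100111001100111 by 11001:
  pos 0: 11100 XOR 11001 = 00101
  pos 2: 10111 XOR 11001 = 01110
  pos 3: 11101 XOR 11001 = 00100
  pos 5: 10000 XOR 11001 = 01001
  pos 6: 10011 XOR 11001 = 01010
  pos 7: 10101 XOR 11001 = 01100
  pos 8: 11000 XOR 11001 = 00001
  pos 12: 10111 XOR 11001 = 01110
Remainder = 1110 (nonzero — an error is detected).

1110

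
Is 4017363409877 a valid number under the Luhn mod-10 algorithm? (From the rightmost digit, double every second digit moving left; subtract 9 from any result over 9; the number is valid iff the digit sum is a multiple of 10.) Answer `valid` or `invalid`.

From the right, keep odd positions and double even positions (subtract 9 from any doubled value over 9):
  doubled (positions 2,4,...): 5 9 8 3 5 0 → sum 30
  kept (positions 1,3,...): 7 8 0 3 3 1 4 → sum 26
Total = 56.
56 mod 10 = 6, so the number is invalid.

invalid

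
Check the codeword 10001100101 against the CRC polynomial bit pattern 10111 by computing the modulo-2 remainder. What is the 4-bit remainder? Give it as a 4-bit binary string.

1000

Modulo-2 division of 10001100101 by 10111:
  pos 0: 10001 XOR 10111 = 00110
  pos 2: 11010 XOR 10111 = 01101
  pos 3: 11010 XOR 10111 = 01101
  pos 4: 11011 XOR 10111 = 01100
  pos 5: 11000 XOR 10111 = 01111
  pos 6: 11111 XOR 10111 = 01000
Remainder = 1000 (nonzero — an error is detected).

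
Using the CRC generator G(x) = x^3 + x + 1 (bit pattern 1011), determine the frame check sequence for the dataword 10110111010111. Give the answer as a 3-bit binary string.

010

Append 3 zeros: 10110111010111000. Divide by 1011 (XOR where the leading bit is 1):
  pos 0: 1011 XOR 1011 = 0000
  pos 5: 1110 XOR 1011 = 0101
  pos 6: 1011 XOR 1011 = 0000
  pos 11: 1110 XOR 1011 = 0101
  pos 12: 1010 XOR 1011 = 0001
Remainder (last 3 bits) = 010. This is the CRC / FCS.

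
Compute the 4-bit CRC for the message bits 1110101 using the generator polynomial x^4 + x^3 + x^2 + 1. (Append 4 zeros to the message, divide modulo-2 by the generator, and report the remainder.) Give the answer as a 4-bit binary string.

1101

Append 4 zeros: 11101010000. Divide by 11101 (XOR where the leading bit is 1):
  pos 0: 11101 XOR 11101 = 00000
  pos 6: 10000 XOR 11101 = 01101
Remainder (last 4 bits) = 1101. This is the CRC / FCS.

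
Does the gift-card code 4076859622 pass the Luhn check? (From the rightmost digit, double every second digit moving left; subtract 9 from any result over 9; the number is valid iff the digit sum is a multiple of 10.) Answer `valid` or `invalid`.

From the right, keep odd positions and double even positions (subtract 9 from any doubled value over 9):
  doubled (positions 2,4,...): 4 9 7 5 8 → sum 33
  kept (positions 1,3,...): 2 6 5 6 0 → sum 19
Total = 52.
52 mod 10 = 2, so the number is invalid.

invalid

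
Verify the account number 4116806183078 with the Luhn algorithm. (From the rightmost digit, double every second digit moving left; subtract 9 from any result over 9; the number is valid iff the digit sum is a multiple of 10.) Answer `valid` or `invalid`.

From the right, keep odd positions and double even positions (subtract 9 from any doubled value over 9):
  doubled (positions 2,4,...): 5 6 2 0 3 2 → sum 18
  kept (positions 1,3,...): 8 0 8 6 8 1 4 → sum 35
Total = 53.
53 mod 10 = 3, so the number is invalid.

invalid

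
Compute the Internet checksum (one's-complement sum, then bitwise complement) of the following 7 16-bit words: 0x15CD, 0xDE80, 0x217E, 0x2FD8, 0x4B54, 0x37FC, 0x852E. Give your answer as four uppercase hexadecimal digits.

One's-complement addition (fold any carry out of bit 15 back into bit 0):
  0x15CD + 0xDE80 = 0x0F44D
  0xF44D + 0x217E = 0x115CB → wrap carry → 0x15CC
  0x15CC + 0x2FD8 = 0x045A4
  0x45A4 + 0x4B54 = 0x090F8
  0x90F8 + 0x37FC = 0x0C8F4
  0xC8F4 + 0x852E = 0x14E22 → wrap carry → 0x4E23
One's-complement sum = 0x4E23.
Checksum = ~0x4E23 & 0xFFFF = 0xB1DC.

B1DC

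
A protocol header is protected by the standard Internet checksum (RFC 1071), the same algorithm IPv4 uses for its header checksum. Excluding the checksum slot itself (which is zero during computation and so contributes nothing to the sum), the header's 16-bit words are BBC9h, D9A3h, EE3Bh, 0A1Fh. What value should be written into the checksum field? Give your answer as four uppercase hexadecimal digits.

7237

One's-complement addition (fold any carry out of bit 15 back into bit 0):
  0xBBC9 + 0xD9A3 = 0x1956C → wrap carry → 0x956D
  0x956D + 0xEE3B = 0x183A8 → wrap carry → 0x83A9
  0x83A9 + 0x0A1F = 0x08DC8
One's-complement sum = 0x8DC8.
Checksum = ~0x8DC8 & 0xFFFF = 0x7237.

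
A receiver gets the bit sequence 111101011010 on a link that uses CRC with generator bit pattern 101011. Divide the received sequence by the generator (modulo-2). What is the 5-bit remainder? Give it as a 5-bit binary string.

00000

Modulo-2 division of 111101011010 by 101011:
  pos 0: 111101 XOR 101011 = 010110
  pos 1: 101100 XOR 101011 = 000111
  pos 4: 111110 XOR 101011 = 010101
  pos 5: 101011 XOR 101011 = 000000
Remainder = 00000 (zero — the frame passes the CRC check).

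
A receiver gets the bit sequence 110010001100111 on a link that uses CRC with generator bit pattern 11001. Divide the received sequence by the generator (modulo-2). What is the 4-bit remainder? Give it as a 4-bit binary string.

Modulo-2 division of 110010001100111 by 11001:
  pos 0: 11001 XOR 11001 = 00000
  pos 8: 11001 XOR 11001 = 00000
Remainder = 0011 (nonzero — an error is detected).

0011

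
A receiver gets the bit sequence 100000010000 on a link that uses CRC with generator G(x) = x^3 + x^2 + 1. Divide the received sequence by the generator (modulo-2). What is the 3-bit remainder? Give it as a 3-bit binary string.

Modulo-2 division of 100000010000 by 1101:
  pos 0: 1000 XOR 1101 = 0101
  pos 1: 1010 XOR 1101 = 0111
  pos 2: 1110 XOR 1101 = 0011
  pos 4: 1101 XOR 1101 = 0000
Remainder = 000 (zero — the frame passes the CRC check).

000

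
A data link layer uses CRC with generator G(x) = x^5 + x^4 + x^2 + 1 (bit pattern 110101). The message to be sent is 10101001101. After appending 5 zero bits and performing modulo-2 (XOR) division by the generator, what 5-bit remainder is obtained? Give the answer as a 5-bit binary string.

01010

Append 5 zeros: 1010100110100000. Divide by 110101 (XOR where the leading bit is 1):
  pos 0: 101010 XOR 110101 = 011111
  pos 1: 111110 XOR 110101 = 001011
  pos 3: 101111 XOR 110101 = 011010
  pos 4: 110100 XOR 110101 = 000001
  pos 9: 110000 XOR 110101 = 000101
Remainder (last 5 bits) = 01010. This is the CRC / FCS.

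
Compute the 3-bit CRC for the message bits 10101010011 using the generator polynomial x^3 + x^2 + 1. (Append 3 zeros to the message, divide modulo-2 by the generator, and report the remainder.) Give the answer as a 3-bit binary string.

110

Append 3 zeros: 10101010011000. Divide by 1101 (XOR where the leading bit is 1):
  pos 0: 1010 XOR 1101 = 0111
  pos 1: 1111 XOR 1101 = 0010
  pos 3: 1001 XOR 1101 = 0100
  pos 4: 1000 XOR 1101 = 0101
  pos 5: 1010 XOR 1101 = 0111
  pos 6: 1111 XOR 1101 = 0010
  pos 8: 1010 XOR 1101 = 0111
  pos 9: 1110 XOR 1101 = 0011
Remainder (last 3 bits) = 110. This is the CRC / FCS.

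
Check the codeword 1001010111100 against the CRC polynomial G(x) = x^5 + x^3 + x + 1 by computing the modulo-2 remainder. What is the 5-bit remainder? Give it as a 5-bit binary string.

Modulo-2 division of 1001010111100 by 101011:
  pos 0: 100101 XOR 101011 = 001110
  pos 2: 111001 XOR 101011 = 010010
  pos 3: 100101 XOR 101011 = 001110
  pos 5: 111011 XOR 101011 = 010000
  pos 6: 100000 XOR 101011 = 001011
Remainder = 10110 (nonzero — an error is detected).

10110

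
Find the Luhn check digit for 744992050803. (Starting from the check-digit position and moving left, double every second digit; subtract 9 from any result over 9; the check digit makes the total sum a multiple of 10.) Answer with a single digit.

Partial digits right→left: 3 0 8 0 5 0 2 9 9 4 4 7
Double every second digit counting from the check-digit position (so the 1st, 3rd, 5th, ... of the partial from the right).
  doubled (with −9 where >9): 6 7 1 4 9 8 → sum 35
  kept as-is: 0 0 0 9 4 7 → sum 20
Total = 35 + 20 = 55.
Check digit = (10 − (55 mod 10)) mod 10 = 5.

5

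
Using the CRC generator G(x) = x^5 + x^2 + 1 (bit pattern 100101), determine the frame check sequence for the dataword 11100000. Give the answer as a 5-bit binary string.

Append 5 zeros: 1110000000000. Divide by 100101 (XOR where the leading bit is 1):
  pos 0: 111000 XOR 100101 = 011101
  pos 1: 111010 XOR 100101 = 011111
  pos 2: 111110 XOR 100101 = 011011
  pos 3: 110110 XOR 100101 = 010011
  pos 4: 100110 XOR 100101 = 000011
Remainder (last 5 bits) = 11000. This is the CRC / FCS.

11000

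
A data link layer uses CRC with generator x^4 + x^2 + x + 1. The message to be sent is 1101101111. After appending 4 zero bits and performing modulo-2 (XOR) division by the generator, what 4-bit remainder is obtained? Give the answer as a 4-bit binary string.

1010

Append 4 zeros: 11011011110000. Divide by 10111 (XOR where the leading bit is 1):
  pos 0: 11011 XOR 10111 = 01100
  pos 1: 11000 XOR 10111 = 01111
  pos 2: 11111 XOR 10111 = 01000
  pos 3: 10001 XOR 10111 = 00110
  pos 5: 11011 XOR 10111 = 01100
  pos 6: 11000 XOR 10111 = 01111
  pos 7: 11110 XOR 10111 = 01001
  pos 8: 10010 XOR 10111 = 00101
Remainder (last 4 bits) = 1010. This is the CRC / FCS.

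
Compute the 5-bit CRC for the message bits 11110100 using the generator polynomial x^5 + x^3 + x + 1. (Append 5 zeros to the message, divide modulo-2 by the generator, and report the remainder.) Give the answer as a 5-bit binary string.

Append 5 zeros: 1111010000000. Divide by 101011 (XOR where the leading bit is 1):
  pos 0: 111101 XOR 101011 = 010110
  pos 1: 101100 XOR 101011 = 000111
  pos 4: 111000 XOR 101011 = 010011
  pos 5: 100110 XOR 101011 = 001101
  pos 7: 110100 XOR 101011 = 011111
Remainder (last 5 bits) = 11111. This is the CRC / FCS.

11111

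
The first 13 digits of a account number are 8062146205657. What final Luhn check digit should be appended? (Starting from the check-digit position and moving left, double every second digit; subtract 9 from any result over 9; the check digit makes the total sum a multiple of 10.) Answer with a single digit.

Partial digits right→left: 7 5 6 5 0 2 6 4 1 2 6 0 8
Double every second digit counting from the check-digit position (so the 1st, 3rd, 5th, ... of the partial from the right).
  doubled (with −9 where >9): 5 3 0 3 2 3 7 → sum 23
  kept as-is: 5 5 2 4 2 0 → sum 18
Total = 23 + 18 = 41.
Check digit = (10 − (41 mod 10)) mod 10 = 9.

9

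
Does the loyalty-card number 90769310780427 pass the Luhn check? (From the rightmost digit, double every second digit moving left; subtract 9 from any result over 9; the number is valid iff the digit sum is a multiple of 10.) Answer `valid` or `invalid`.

invalid

From the right, keep odd positions and double even positions (subtract 9 from any doubled value over 9):
  doubled (positions 2,4,...): 4 0 5 2 9 5 9 → sum 34
  kept (positions 1,3,...): 7 4 8 0 3 6 0 → sum 28
Total = 62.
62 mod 10 = 2, so the number is invalid.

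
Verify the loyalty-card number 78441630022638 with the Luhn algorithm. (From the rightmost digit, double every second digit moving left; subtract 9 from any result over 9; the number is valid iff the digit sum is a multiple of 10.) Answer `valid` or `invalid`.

From the right, keep odd positions and double even positions (subtract 9 from any doubled value over 9):
  doubled (positions 2,4,...): 6 4 0 6 2 8 5 → sum 31
  kept (positions 1,3,...): 8 6 2 0 6 4 8 → sum 34
Total = 65.
65 mod 10 = 5, so the number is invalid.

invalid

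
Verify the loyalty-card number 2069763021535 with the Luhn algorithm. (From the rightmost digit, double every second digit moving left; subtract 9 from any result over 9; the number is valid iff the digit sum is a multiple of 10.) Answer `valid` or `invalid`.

valid

From the right, keep odd positions and double even positions (subtract 9 from any doubled value over 9):
  doubled (positions 2,4,...): 6 2 0 3 9 0 → sum 20
  kept (positions 1,3,...): 5 5 2 3 7 6 2 → sum 30
Total = 50.
50 mod 10 = 0, so the number is valid.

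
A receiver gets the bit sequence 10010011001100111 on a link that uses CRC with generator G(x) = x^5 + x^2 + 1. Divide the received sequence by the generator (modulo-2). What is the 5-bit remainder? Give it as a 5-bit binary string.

00100

Modulo-2 division of 10010011001100111 by 100101:
  pos 0: 100100 XOR 100101 = 000001
  pos 5: 111001 XOR 100101 = 011100
  pos 6: 111001 XOR 100101 = 011100
  pos 7: 111000 XOR 100101 = 011101
  pos 8: 111010 XOR 100101 = 011111
  pos 9: 111111 XOR 100101 = 011010
  pos 10: 110101 XOR 100101 = 010000
  pos 11: 100001 XOR 100101 = 000100
Remainder = 00100 (nonzero — an error is detected).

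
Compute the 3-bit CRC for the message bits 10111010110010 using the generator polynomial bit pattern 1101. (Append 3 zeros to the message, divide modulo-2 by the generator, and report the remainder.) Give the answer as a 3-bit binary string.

Append 3 zeros: 10111010110010000. Divide by 1101 (XOR where the leading bit is 1):
  pos 0: 1011 XOR 1101 = 0110
  pos 1: 1101 XOR 1101 = 0000
  pos 6: 1011 XOR 1101 = 0110
  pos 7: 1100 XOR 1101 = 0001
  pos 10: 1010 XOR 1101 = 0111
  pos 11: 1110 XOR 1101 = 0011
  pos 13: 1100 XOR 1101 = 0001
Remainder (last 3 bits) = 001. This is the CRC / FCS.

001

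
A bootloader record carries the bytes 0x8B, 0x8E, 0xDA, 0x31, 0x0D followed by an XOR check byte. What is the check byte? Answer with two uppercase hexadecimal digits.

XOR the bytes together:
  start with 0x8B
  0x8B ⊕ 0x8E = 0x05
  0x05 ⊕ 0xDA = 0xDF
  0xDF ⊕ 0x31 = 0xEE
  0xEE ⊕ 0x0D = 0xE3

E3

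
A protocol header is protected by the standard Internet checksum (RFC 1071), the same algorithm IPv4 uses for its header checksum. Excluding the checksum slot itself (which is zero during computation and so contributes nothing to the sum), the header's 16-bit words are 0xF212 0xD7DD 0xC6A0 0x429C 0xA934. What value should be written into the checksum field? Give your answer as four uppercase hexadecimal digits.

839D

One's-complement addition (fold any carry out of bit 15 back into bit 0):
  0xF212 + 0xD7DD = 0x1C9EF → wrap carry → 0xC9F0
  0xC9F0 + 0xC6A0 = 0x19090 → wrap carry → 0x9091
  0x9091 + 0x429C = 0x0D32D
  0xD32D + 0xA934 = 0x17C61 → wrap carry → 0x7C62
One's-complement sum = 0x7C62.
Checksum = ~0x7C62 & 0xFFFF = 0x839D.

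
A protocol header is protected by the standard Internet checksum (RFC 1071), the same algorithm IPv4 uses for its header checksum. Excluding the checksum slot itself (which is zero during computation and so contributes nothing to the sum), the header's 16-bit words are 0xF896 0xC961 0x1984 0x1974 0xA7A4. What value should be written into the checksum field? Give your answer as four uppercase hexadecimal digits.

636A

One's-complement addition (fold any carry out of bit 15 back into bit 0):
  0xF896 + 0xC961 = 0x1C1F7 → wrap carry → 0xC1F8
  0xC1F8 + 0x1984 = 0x0DB7C
  0xDB7C + 0x1974 = 0x0F4F0
  0xF4F0 + 0xA7A4 = 0x19C94 → wrap carry → 0x9C95
One's-complement sum = 0x9C95.
Checksum = ~0x9C95 & 0xFFFF = 0x636A.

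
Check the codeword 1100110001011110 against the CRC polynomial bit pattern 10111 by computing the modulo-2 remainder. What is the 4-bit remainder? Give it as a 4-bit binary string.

1110

Modulo-2 division of 1100110001011110 by 10111:
  pos 0: 11001 XOR 10111 = 01110
  pos 1: 11101 XOR 10111 = 01010
  pos 2: 10100 XOR 10111 = 00011
  pos 5: 11001 XOR 10111 = 01110
  pos 6: 11100 XOR 10111 = 01011
  pos 7: 10111 XOR 10111 = 00000
Remainder = 1110 (nonzero — an error is detected).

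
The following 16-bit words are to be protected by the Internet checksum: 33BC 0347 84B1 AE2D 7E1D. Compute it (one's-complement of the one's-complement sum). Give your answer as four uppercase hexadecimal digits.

1800

One's-complement addition (fold any carry out of bit 15 back into bit 0):
  0x33BC + 0x0347 = 0x03703
  0x3703 + 0x84B1 = 0x0BBB4
  0xBBB4 + 0xAE2D = 0x169E1 → wrap carry → 0x69E2
  0x69E2 + 0x7E1D = 0x0E7FF
One's-complement sum = 0xE7FF.
Checksum = ~0xE7FF & 0xFFFF = 0x1800.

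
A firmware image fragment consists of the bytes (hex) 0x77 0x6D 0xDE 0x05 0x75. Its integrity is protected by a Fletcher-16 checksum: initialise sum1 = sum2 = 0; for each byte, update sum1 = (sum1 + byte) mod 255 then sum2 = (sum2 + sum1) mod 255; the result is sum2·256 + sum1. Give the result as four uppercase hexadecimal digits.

Running sums (mod 255):
  after byte 0 (0x77): sum1=119, sum2=119
  after byte 1 (0x6D): sum1=228, sum2=92
  after byte 2 (0xDE): sum1=195, sum2=32
  after byte 3 (0x05): sum1=200, sum2=232
  after byte 4 (0x75): sum1=62, sum2=39
Checksum = sum2·256 + sum1 = 39·256 + 62 = 10046 = 0x273E.

273E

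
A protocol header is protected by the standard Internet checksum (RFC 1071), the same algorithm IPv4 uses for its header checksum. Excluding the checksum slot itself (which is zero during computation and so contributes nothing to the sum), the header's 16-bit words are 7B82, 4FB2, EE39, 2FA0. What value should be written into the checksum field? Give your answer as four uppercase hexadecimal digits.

16F1

One's-complement addition (fold any carry out of bit 15 back into bit 0):
  0x7B82 + 0x4FB2 = 0x0CB34
  0xCB34 + 0xEE39 = 0x1B96D → wrap carry → 0xB96E
  0xB96E + 0x2FA0 = 0x0E90E
One's-complement sum = 0xE90E.
Checksum = ~0xE90E & 0xFFFF = 0x16F1.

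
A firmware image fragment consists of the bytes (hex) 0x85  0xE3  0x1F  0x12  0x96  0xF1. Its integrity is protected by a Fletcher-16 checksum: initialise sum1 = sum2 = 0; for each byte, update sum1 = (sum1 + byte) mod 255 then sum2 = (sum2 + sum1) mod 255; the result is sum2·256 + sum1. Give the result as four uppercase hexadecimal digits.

6623

Running sums (mod 255):
  after byte 0 (0x85): sum1=133, sum2=133
  after byte 1 (0xE3): sum1=105, sum2=238
  after byte 2 (0x1F): sum1=136, sum2=119
  after byte 3 (0x12): sum1=154, sum2=18
  after byte 4 (0x96): sum1=49, sum2=67
  after byte 5 (0xF1): sum1=35, sum2=102
Checksum = sum2·256 + sum1 = 102·256 + 35 = 26147 = 0x6623.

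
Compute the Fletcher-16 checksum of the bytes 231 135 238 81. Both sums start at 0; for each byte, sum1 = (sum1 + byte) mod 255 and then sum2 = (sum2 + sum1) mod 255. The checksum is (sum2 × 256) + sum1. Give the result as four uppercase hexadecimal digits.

65AF

Running sums (mod 255):
  after byte 0 (231): sum1=231, sum2=231
  after byte 1 (135): sum1=111, sum2=87
  after byte 2 (238): sum1=94, sum2=181
  after byte 3 (81): sum1=175, sum2=101
Checksum = sum2·256 + sum1 = 101·256 + 175 = 26031 = 0x65AF.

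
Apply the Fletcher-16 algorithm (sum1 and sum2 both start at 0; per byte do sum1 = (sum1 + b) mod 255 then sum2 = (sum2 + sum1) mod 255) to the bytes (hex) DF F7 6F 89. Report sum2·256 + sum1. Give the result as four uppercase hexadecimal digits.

CFD0

Running sums (mod 255):
  after byte 0 (DF): sum1=223, sum2=223
  after byte 1 (F7): sum1=215, sum2=183
  after byte 2 (6F): sum1=71, sum2=254
  after byte 3 (89): sum1=208, sum2=207
Checksum = sum2·256 + sum1 = 207·256 + 208 = 53200 = 0xCFD0.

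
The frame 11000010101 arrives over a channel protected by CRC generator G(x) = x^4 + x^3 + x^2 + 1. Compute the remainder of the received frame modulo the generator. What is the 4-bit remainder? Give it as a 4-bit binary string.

Modulo-2 division of 11000010101 by 11101:
  pos 0: 11000 XOR 11101 = 00101
  pos 2: 10101 XOR 11101 = 01000
  pos 3: 10000 XOR 11101 = 01101
  pos 4: 11011 XOR 11101 = 00110
  pos 6: 11001 XOR 11101 = 00100
Remainder = 0100 (nonzero — an error is detected).

0100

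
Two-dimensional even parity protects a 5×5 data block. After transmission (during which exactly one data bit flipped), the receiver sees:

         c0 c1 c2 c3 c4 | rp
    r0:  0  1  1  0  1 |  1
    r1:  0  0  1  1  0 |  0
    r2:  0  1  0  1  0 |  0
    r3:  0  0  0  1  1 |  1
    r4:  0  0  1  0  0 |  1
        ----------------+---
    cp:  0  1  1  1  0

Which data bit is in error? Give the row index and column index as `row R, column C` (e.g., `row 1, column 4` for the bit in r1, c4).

Recompute each row's even parity and compare to rp:
  r0: data parity 1, sent rp 1 → ok
  r1: data parity 0, sent rp 0 → ok
  r2: data parity 0, sent rp 0 → ok
  r3: data parity 0, sent rp 1 → mismatch
  r4: data parity 1, sent rp 1 → ok
Recompute each column's even parity and compare to cp:
  c0: data parity 0, sent cp 0 → ok
  c1: data parity 0, sent cp 1 → mismatch
  c2: data parity 1, sent cp 1 → ok
  c3: data parity 1, sent cp 1 → ok
  c4: data parity 0, sent cp 0 → ok
Exactly one row (r3) and one column (c1) fail → the flipped bit is at their intersection.

row 3, column 1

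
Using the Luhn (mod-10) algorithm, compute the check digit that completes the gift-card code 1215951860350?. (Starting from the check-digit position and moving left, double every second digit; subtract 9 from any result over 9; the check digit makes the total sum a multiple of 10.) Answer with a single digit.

Partial digits right→left: 0 5 3 0 6 8 1 5 9 5 1 2 1
Double every second digit counting from the check-digit position (so the 1st, 3rd, 5th, ... of the partial from the right).
  doubled (with −9 where >9): 0 6 3 2 9 2 2 → sum 24
  kept as-is: 5 0 8 5 5 2 → sum 25
Total = 24 + 25 = 49.
Check digit = (10 − (49 mod 10)) mod 10 = 1.

1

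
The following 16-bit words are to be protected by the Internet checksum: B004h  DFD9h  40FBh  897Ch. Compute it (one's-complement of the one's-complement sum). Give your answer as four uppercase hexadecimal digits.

One's-complement addition (fold any carry out of bit 15 back into bit 0):
  0xB004 + 0xDFD9 = 0x18FDD → wrap carry → 0x8FDE
  0x8FDE + 0x40FB = 0x0D0D9
  0xD0D9 + 0x897C = 0x15A55 → wrap carry → 0x5A56
One's-complement sum = 0x5A56.
Checksum = ~0x5A56 & 0xFFFF = 0xA5A9.

A5A9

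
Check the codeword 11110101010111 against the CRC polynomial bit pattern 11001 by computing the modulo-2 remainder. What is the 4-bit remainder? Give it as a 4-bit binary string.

Modulo-2 division of 11110101010111 by 11001:
  pos 0: 11110 XOR 11001 = 00111
  pos 2: 11110 XOR 11001 = 00111
  pos 4: 11110 XOR 11001 = 00111
  pos 6: 11110 XOR 11001 = 00111
  pos 8: 11111 XOR 11001 = 00110
Remainder = 1101 (nonzero — an error is detected).

1101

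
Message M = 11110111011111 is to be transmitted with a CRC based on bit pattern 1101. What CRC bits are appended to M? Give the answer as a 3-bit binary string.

001

Append 3 zeros: 11110111011111000. Divide by 1101 (XOR where the leading bit is 1):
  pos 0: 1111 XOR 1101 = 0010
  pos 2: 1001 XOR 1101 = 0100
  pos 3: 1001 XOR 1101 = 0100
  pos 4: 1001 XOR 1101 = 0100
  pos 5: 1000 XOR 1101 = 0101
  pos 6: 1011 XOR 1101 = 0110
  pos 7: 1101 XOR 1101 = 0000
  pos 11: 1110 XOR 1101 = 0011
  pos 13: 1100 XOR 1101 = 0001
Remainder (last 3 bits) = 001. This is the CRC / FCS.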